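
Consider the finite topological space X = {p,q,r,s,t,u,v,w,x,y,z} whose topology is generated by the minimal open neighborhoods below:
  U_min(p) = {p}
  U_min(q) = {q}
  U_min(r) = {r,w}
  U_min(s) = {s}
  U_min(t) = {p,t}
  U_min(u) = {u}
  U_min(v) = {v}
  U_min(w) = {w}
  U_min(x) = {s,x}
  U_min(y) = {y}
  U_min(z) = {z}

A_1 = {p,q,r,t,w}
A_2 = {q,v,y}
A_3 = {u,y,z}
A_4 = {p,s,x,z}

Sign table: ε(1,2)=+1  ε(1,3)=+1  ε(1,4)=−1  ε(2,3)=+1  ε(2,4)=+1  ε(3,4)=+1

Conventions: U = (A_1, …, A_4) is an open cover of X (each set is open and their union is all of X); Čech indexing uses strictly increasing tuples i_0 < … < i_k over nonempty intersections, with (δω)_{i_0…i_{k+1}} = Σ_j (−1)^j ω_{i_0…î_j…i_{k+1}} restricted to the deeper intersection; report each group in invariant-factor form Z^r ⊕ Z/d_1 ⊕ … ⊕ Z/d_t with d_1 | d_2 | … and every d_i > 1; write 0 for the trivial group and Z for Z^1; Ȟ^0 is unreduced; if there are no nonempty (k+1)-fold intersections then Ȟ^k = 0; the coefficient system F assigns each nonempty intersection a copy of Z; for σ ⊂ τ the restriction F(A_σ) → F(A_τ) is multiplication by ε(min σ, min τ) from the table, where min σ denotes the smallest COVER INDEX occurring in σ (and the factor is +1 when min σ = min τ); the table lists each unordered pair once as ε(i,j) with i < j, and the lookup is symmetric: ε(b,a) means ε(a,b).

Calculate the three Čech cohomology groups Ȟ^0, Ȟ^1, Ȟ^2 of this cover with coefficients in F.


nonempty overlaps:
  A12={q} A14={p} A23={y} A34={z}
C dims 4,4; δ0: rk 4, SNF 1^3·2
degree 0: 4−4−0 = 0 → Ȟ^0 ≅ 0
degree 1: 4−0−4 = 0 plus torsion [2] → Ȟ^1 ≅ Z/2
degree 2: 0−0−0 = 0 → Ȟ^2 ≅ 0

Ȟ^0 = 0,  Ȟ^1 = Z/2,  Ȟ^2 = 0


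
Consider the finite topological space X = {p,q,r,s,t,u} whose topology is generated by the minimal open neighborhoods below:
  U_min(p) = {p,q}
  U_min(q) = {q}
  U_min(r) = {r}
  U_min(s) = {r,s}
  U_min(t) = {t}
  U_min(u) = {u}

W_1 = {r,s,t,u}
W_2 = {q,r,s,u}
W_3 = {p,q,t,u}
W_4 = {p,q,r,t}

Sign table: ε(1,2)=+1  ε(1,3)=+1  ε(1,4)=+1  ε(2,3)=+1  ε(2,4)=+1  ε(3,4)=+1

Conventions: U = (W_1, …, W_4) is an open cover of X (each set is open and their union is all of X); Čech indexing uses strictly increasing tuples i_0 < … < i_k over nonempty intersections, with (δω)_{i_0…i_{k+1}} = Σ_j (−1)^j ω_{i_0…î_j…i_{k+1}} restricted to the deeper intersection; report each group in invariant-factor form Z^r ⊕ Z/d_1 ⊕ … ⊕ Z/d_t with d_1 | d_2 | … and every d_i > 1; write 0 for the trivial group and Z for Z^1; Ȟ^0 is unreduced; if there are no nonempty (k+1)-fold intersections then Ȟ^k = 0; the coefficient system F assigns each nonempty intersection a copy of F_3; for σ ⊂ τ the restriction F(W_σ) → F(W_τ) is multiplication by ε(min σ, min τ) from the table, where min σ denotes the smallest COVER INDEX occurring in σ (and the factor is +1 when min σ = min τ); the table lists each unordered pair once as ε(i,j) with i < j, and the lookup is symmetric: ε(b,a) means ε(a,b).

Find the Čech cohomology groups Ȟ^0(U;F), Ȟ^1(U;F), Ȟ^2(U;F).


nerve of the cover:
  W12={r,s,u} W13={t,u} W14={r,t} W23={q,u} W24={q,r} W34={p,q,t}
  W123={u} W124={r} W134={t} W234={q}
C dims 4,6,4; δ0: rk_F3 3; δ1: rk_F3 3
Ȟ^0 = (4 − 3) − 0 = 1, so Ȟ^0 ≅ Z/3
Ȟ^1 = (6 − 3) − 3 = 0, so Ȟ^1 ≅ 0
Ȟ^2 = (4 − 0) − 3 = 1, so Ȟ^2 ≅ Z/3

Ȟ^0 = Z/3,  Ȟ^1 = 0,  Ȟ^2 = Z/3


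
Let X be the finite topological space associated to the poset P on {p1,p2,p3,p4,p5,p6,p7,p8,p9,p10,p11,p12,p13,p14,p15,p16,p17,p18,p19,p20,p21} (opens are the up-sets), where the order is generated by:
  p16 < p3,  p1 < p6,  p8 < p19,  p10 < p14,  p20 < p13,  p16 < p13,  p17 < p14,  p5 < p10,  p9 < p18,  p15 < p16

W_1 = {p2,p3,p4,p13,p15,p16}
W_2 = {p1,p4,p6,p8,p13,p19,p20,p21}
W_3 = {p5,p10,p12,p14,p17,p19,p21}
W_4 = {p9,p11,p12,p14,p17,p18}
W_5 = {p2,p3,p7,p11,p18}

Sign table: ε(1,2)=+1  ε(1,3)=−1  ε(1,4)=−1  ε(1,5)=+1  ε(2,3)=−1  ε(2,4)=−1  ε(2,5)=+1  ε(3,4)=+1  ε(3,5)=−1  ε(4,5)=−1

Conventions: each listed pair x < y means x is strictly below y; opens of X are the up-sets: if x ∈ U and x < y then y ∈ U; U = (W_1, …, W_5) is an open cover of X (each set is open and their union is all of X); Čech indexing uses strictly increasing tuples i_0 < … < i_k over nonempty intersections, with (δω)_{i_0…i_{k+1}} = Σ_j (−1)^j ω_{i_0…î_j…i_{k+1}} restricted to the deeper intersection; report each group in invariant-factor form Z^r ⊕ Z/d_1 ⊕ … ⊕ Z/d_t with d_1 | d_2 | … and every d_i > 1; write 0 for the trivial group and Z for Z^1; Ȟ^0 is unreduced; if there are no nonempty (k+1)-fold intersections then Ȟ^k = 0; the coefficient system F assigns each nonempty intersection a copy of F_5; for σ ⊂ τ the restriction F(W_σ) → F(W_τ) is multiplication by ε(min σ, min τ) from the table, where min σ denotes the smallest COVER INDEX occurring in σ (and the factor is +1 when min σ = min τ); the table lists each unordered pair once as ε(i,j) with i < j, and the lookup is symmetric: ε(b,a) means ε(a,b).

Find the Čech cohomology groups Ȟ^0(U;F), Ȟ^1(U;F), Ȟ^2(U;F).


Ȟ^0 ≅ Z/5, Ȟ^1 ≅ Z/5 and Ȟ^2 ≅ 0

nonempty overlaps:
  W12={p4,p13} W15={p2,p3} W23={p19,p21} W34={p12,p14,p17} W45={p11,p18}
C dims 5,5; δ0: rk_F5 4
degree 0: 5−4−0 = 1 → Ȟ^0 ≅ Z/5
degree 1: 5−0−4 = 1 → Ȟ^1 ≅ Z/5
degree 2: 0−0−0 = 0 → Ȟ^2 ≅ 0


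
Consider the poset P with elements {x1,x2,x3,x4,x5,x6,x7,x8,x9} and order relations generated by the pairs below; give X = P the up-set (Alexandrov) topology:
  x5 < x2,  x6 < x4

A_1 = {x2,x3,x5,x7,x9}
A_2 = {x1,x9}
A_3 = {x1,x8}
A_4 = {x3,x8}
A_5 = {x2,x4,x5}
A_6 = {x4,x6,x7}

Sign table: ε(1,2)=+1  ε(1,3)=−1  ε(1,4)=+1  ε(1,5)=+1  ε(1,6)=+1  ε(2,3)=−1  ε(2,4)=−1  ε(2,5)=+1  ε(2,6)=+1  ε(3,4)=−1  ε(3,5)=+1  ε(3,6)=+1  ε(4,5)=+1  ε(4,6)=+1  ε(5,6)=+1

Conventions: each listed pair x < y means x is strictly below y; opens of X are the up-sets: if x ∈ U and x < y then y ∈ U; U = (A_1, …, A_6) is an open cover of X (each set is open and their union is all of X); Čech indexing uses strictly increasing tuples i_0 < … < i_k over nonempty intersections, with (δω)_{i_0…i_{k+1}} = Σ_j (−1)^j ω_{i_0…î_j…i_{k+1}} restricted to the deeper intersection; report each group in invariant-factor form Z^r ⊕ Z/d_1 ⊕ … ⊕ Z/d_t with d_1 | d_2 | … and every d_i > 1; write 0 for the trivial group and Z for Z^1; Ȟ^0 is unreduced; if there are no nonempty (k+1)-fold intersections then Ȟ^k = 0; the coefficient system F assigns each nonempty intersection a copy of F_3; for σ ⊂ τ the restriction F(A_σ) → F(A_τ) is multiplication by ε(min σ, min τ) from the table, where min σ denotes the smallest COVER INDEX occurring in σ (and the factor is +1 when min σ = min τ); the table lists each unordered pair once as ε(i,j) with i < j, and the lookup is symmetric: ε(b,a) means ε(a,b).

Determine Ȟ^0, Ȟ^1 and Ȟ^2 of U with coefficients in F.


Ȟ^0(U;F) ≅ Z/3; Ȟ^1(U;F) ≅ Z/3 ⊕ Z/3; Ȟ^2(U;F) ≅ 0

nerve simplices:
  A12={x9} A14={x3} A15={x2,x5} A16={x7} A23={x1} A34={x8} A56={x4}
C dims 6,7; δ0: rk_F3 5
degree 0: 6−5−0 = 1 → Ȟ^0 ≅ Z/3
degree 1: 7−0−5 = 2 → Ȟ^1 ≅ Z/3 ⊕ Z/3
degree 2: 0−0−0 = 0 → Ȟ^2 ≅ 0


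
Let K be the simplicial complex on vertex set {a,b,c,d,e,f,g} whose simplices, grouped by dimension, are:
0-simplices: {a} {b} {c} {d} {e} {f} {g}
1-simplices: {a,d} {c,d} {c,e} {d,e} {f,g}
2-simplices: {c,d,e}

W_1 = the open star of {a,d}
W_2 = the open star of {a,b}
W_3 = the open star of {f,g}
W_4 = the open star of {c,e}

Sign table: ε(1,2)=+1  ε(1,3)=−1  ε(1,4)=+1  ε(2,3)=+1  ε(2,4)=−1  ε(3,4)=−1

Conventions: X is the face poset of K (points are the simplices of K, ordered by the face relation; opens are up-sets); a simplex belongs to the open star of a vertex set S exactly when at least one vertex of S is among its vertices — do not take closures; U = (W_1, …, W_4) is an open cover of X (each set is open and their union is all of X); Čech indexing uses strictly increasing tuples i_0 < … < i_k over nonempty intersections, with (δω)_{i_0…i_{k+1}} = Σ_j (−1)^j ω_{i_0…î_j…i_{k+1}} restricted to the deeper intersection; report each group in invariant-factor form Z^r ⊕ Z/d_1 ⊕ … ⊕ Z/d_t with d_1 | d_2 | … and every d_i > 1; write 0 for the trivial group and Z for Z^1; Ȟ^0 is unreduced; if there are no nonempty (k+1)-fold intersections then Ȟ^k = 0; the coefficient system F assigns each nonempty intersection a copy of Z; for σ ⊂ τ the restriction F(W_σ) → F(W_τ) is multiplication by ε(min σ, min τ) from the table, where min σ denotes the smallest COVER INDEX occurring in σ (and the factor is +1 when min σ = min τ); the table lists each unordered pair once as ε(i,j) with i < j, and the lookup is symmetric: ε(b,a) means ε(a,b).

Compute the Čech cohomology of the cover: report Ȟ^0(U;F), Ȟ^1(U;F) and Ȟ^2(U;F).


cover nerve:
  W1={{a},{d},{a,d},{c,d},{d,e},{c,d,e}} W2={{a},{b},{a,d}} W3={{f},{g},{f,g}} W4={{c},{e},{c,d},{c,e},{d,e},{c,d,e}}
  W12={{a},{a,d}} W14={{c,d},{d,e},{c,d,e}}
C dims 4,2; δ0: rk 2, SNF 1^2
Ȟ^0: (4−2)−0=2 ⇒ Z^2
Ȟ^1: (2−0)−2=0 ⇒ 0
Ȟ^2: (0−0)−0=0 ⇒ 0

Ȟ^0 = Z^2,  Ȟ^1 = 0,  Ȟ^2 = 0


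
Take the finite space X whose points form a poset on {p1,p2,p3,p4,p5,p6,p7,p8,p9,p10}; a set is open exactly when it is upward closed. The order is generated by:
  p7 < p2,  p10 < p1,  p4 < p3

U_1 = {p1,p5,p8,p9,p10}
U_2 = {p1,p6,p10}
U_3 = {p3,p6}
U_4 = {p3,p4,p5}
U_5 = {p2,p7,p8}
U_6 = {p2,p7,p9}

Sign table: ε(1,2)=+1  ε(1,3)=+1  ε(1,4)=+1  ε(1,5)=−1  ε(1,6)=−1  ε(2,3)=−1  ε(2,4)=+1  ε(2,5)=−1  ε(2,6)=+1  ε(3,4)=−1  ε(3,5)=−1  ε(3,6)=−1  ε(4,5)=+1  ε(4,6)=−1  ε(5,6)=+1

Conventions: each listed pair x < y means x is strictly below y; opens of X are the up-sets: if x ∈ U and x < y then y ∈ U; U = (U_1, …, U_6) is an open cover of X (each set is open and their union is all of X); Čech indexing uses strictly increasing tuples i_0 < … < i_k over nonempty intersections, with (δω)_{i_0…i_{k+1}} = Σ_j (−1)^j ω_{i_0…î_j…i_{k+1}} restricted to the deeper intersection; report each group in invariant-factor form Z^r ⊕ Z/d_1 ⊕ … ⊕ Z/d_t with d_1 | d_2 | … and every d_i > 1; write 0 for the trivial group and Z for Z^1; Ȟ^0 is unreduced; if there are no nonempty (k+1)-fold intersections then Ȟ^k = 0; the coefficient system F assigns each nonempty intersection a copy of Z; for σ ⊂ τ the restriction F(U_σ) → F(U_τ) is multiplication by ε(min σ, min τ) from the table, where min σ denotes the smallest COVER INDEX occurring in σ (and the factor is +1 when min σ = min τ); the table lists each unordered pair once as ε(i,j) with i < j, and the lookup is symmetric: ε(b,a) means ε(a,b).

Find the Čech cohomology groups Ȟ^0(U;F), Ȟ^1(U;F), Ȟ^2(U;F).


intersection data:
  U12={p1,p10} U14={p5} U15={p8} U16={p9} U23={p6} U34={p3} U56={p2,p7}
C dims 6,7; δ0: rk 5, SNF 1^5
Ȟ^0 = (6 − 5) − 0 = 1, so Ȟ^0 ≅ Z
Ȟ^1 = (7 − 0) − 5 = 2, so Ȟ^1 ≅ Z^2
Ȟ^2 = (0 − 0) − 0 = 0, so Ȟ^2 ≅ 0

Ȟ^0 = Z; Ȟ^1 = Z^2; Ȟ^2 = 0


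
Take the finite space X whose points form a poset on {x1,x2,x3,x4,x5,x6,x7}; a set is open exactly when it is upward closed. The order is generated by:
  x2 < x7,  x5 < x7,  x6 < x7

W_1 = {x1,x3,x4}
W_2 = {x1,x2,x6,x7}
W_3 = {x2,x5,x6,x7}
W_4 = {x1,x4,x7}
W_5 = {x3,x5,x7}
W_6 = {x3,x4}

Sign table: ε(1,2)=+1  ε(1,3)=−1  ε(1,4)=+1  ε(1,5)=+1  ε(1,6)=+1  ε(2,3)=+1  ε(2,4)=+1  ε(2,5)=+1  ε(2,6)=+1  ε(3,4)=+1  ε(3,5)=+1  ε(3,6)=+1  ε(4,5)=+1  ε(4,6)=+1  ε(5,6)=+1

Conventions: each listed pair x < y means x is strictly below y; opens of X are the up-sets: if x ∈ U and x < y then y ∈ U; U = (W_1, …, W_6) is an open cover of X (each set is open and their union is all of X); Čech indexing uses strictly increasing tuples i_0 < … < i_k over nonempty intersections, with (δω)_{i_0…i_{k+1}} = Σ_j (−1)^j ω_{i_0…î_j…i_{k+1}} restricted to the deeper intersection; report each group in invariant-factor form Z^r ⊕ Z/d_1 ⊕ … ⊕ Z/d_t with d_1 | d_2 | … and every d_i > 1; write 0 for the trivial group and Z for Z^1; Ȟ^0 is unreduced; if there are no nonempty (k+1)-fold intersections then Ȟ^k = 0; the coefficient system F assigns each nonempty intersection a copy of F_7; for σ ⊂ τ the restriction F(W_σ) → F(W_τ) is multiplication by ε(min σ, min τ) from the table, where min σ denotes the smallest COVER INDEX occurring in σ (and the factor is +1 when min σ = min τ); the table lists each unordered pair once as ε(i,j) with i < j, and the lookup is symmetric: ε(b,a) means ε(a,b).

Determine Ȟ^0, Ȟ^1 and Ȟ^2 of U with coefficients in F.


Ȟ^0 = Z/7; Ȟ^1 = Z/7; Ȟ^2 = 0

nonempty intersections:
  W12={x1} W14={x1,x4} W15={x3} W16={x3,x4} W23={x2,x6,x7} W24={x1,x7} W25={x7} W34={x7} W35={x5,x7} W45={x7} W46={x4} W56={x3}
  W124={x1} W146={x4} W156={x3} W234={x7} W235={x7} W245={x7} W345={x7}
  W2345={x7}
C dims 6,12,7,1; δ0: rk_F7 5; δ1: rk_F7 6; δ2: rk_F7 1
Ȟ^0: (6−5)−0=1 ⇒ Z/7
Ȟ^1: (12−6)−5=1 ⇒ Z/7
Ȟ^2: (7−1)−6=0 ⇒ 0


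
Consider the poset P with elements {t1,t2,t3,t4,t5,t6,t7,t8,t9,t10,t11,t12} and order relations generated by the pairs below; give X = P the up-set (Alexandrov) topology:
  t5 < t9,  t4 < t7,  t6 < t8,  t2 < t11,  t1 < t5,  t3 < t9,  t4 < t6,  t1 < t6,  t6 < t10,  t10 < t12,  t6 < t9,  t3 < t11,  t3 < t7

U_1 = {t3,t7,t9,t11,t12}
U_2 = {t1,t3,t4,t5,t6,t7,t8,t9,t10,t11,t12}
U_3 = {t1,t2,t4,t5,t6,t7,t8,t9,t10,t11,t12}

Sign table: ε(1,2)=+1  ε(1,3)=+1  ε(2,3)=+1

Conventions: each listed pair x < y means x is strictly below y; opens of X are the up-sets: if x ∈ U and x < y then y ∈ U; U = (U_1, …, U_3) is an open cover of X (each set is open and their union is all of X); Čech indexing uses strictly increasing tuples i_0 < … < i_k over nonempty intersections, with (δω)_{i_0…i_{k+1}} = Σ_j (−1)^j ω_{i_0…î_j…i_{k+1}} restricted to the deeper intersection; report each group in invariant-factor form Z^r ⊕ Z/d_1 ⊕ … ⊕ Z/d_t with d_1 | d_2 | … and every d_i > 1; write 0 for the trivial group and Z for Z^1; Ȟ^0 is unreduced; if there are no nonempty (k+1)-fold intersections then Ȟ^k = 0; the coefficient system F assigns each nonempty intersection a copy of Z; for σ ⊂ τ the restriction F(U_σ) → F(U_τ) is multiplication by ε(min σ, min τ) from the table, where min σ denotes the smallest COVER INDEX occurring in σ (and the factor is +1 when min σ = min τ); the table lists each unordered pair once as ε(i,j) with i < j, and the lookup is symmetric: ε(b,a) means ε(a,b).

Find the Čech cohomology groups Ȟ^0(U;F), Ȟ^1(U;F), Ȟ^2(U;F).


Ȟ^0 ≅ Z; Ȟ^1 ≅ 0; Ȟ^2 ≅ 0

cover nerve:
  U12={t3,t7,t9,t11,t12} U13={t7,t9,t11,t12} U23={t1,t4,t5,t6,t7,t8,t9,t10,t11,t12}
  U123={t7,t9,t11,t12}
C dims 3,3,1; δ0: rk 2, SNF 1^2; δ1: rk 1, SNF 1^1
Ȟ^0: (3−2)−0=1 ⇒ Z
Ȟ^1: (3−1)−2=0 ⇒ 0
Ȟ^2: (1−0)−1=0 ⇒ 0


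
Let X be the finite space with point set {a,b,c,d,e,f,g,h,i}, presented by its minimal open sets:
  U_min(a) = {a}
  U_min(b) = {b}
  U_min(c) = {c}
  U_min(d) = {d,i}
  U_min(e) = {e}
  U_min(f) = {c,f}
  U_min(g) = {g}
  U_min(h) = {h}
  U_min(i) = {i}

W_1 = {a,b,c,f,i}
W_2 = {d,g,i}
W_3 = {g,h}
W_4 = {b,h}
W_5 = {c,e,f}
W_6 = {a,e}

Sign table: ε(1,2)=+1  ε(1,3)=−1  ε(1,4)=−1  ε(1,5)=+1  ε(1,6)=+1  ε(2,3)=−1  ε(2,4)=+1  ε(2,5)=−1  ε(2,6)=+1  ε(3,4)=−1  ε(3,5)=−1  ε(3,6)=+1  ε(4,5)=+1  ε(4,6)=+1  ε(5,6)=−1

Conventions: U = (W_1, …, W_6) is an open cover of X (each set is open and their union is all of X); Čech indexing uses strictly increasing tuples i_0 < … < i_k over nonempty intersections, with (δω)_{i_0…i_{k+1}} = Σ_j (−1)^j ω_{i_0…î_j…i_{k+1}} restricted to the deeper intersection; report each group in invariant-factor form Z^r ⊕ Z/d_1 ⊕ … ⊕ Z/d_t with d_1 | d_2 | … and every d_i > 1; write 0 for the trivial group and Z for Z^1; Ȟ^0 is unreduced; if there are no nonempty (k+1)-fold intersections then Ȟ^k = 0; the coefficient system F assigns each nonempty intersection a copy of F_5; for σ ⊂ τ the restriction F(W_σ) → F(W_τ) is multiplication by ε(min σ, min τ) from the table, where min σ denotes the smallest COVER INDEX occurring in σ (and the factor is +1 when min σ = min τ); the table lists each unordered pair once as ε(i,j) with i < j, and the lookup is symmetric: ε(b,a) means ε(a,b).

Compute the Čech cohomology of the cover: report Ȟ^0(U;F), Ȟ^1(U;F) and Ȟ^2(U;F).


Ȟ^0 = 0,  Ȟ^1 = Z/5,  Ȟ^2 = 0

nonempty overlaps:
  W12={i} W14={b} W15={c,f} W16={a} W23={g} W34={h} W56={e}
C dims 6,7; δ0: rk_F5 6
degree 0: 6−6−0 = 0 → Ȟ^0 ≅ 0
degree 1: 7−0−6 = 1 → Ȟ^1 ≅ Z/5
degree 2: 0−0−0 = 0 → Ȟ^2 ≅ 0


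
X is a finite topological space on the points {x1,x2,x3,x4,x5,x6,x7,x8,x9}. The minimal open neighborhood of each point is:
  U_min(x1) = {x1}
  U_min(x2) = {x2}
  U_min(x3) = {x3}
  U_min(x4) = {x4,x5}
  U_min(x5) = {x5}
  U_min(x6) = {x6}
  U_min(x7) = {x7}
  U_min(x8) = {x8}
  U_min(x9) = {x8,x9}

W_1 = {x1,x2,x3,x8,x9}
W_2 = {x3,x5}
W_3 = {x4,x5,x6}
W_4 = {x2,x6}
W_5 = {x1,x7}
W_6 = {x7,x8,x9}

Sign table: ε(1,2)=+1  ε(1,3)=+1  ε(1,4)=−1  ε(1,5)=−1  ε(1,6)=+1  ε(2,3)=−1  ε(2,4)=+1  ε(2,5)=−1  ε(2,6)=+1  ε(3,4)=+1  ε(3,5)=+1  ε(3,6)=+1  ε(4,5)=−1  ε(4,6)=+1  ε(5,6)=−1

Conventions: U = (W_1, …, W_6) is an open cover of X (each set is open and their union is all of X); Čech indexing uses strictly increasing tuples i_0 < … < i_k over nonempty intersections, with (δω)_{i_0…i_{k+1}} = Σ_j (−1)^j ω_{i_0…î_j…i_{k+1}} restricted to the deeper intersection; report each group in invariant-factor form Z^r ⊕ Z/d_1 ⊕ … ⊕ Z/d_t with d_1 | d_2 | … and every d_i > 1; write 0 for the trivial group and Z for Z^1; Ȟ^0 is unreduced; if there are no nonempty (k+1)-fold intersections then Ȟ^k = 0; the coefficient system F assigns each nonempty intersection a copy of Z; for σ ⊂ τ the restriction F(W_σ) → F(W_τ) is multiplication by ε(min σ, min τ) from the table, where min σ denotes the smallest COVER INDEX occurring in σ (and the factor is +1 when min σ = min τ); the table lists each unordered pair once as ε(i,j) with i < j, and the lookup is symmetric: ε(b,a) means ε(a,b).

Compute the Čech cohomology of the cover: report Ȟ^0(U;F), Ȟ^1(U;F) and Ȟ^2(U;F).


nerve of the cover:
  W12={x3} W14={x2} W15={x1} W16={x8,x9} W23={x5} W34={x6} W56={x7}
C dims 6,7; δ0: rk 5, SNF 1^5
Ȟ^0 = (6 − 5) − 0 = 1, so Ȟ^0 ≅ Z
Ȟ^1 = (7 − 0) − 5 = 2, so Ȟ^1 ≅ Z^2
Ȟ^2 = (0 − 0) − 0 = 0, so Ȟ^2 ≅ 0

Ȟ^0 ≅ Z, Ȟ^1 ≅ Z^2, Ȟ^2 ≅ 0


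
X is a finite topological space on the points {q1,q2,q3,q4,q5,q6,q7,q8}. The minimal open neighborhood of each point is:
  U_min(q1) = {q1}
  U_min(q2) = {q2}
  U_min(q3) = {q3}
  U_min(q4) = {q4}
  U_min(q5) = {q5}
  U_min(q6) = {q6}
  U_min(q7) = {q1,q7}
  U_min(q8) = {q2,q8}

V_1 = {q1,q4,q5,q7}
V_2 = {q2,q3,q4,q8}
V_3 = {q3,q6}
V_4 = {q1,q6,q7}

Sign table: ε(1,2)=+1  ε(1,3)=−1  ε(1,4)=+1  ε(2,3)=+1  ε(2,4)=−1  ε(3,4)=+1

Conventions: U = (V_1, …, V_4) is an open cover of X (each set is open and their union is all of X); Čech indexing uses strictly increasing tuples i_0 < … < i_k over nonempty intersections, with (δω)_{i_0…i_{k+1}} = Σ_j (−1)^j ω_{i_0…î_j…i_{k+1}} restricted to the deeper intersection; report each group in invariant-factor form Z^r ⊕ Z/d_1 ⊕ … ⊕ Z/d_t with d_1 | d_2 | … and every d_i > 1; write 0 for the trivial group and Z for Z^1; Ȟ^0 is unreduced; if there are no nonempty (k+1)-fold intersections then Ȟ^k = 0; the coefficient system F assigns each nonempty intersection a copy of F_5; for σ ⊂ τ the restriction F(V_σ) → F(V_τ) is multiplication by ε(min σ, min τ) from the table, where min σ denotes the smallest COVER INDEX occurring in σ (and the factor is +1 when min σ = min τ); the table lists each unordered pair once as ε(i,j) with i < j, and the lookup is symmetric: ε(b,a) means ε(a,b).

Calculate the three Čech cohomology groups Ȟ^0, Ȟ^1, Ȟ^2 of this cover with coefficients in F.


Ȟ^0 ≅ Z/5, Ȟ^1 ≅ Z/5, Ȟ^2 ≅ 0

cover nerve:
  V12={q4} V14={q1,q7} V23={q3} V34={q6}
C dims 4,4; δ0: rk_F5 3
Ȟ^0: (4−3)−0=1 ⇒ Z/5
Ȟ^1: (4−0)−3=1 ⇒ Z/5
Ȟ^2: (0−0)−0=0 ⇒ 0


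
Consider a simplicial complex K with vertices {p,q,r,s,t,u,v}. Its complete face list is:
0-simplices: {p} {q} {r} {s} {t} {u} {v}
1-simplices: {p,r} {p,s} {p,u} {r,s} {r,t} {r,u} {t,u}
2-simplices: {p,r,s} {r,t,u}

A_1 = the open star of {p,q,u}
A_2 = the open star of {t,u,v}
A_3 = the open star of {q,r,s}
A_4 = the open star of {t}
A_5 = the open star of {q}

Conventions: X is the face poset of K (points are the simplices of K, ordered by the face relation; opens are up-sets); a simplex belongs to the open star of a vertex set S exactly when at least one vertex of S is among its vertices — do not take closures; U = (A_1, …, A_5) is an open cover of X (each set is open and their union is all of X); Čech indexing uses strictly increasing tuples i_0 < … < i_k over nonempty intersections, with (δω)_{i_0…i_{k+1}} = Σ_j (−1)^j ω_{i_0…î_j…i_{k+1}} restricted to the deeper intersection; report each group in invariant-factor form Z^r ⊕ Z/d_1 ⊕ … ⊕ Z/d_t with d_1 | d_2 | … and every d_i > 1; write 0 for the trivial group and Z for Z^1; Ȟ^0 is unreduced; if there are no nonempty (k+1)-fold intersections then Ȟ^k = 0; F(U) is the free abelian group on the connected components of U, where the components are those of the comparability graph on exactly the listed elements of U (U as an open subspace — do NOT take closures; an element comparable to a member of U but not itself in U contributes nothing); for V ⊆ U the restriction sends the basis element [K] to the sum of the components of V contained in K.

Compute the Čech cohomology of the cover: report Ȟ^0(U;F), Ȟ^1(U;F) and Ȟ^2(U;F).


Ȟ^0(U;F) ≅ Z^3; Ȟ^1(U;F) ≅ Z; Ȟ^2(U;F) ≅ 0

nerve of the cover:
  A1={{p},{q},{u},{p,r},{p,s},{p,u},{r,u},{t,u},{p,r,s},{r,t,u}} A2={{t},{u},{v},{p,u},{r,t},{r,u},{t,u},{r,t,u}} A3={{q},{r},{s},{p,r},{p,s},{r,s},{r,t},{r,u},{p,r,s},{r,t,u}} A4={{t},{r,t},{t,u},{r,t,u}} A5={{q}}
  A12={{u},{p,u},{r,u},{t,u},{r,t,u}} A13={{q},{p,r},{p,s},{r,u},{p,r,s},{r,t,u}} A14={{t,u},{r,t,u}} A15={{q}} A23={{r,t},{r,u},{r,t,u}} A24={{t},{r,t},{t,u},{r,t,u}} A34={{r,t},{r,t,u}} A35={{q}}
  A123={{r,u},{r,t,u}} A124={{t,u},{r,t,u}} A134={{r,t,u}} A135={{q}} A234={{r,t},{r,t,u}}
  A1234={{r,t,u}}
components per intersection:
  A1: {{p},{u},{p,r},{p,s},{p,u},{r,u},{t,u},{p,r,s},{r,t,u}} {{q}}
  A2: {{t},{u},{p,u},{r,t},{r,u},{t,u},{r,t,u}} {{v}}
  A3: {{q}} {{r},{s},{p,r},{p,s},{r,s},{r,t},{r,u},{p,r,s},{r,t,u}}
  A4: {{t},{r,t},{t,u},{r,t,u}}
  A5: {{q}}
  A12: {{u},{p,u},{r,u},{t,u},{r,t,u}}
  A13: {{q}} {{p,r},{p,s},{p,r,s}} {{r,u},{r,t,u}}
  A14: {{t,u},{r,t,u}}
  A15: {{q}}
  A23: {{r,t},{r,u},{r,t,u}}
  A24: {{t},{r,t},{t,u},{r,t,u}}
  A34: {{r,t},{r,t,u}}
  A35: {{q}}
  A123: {{r,u},{r,t,u}}
  A124: {{t,u},{r,t,u}}
  A134: {{r,t,u}}
  A135: {{q}}
  A234: {{r,t},{r,t,u}}
  A1234: {{r,t,u}}
C dims 8,10,5,1; δ0: rk 5, SNF 1^5; δ1: rk 4, SNF 1^4; δ2: rk 1, SNF 1^1
Ȟ^0 = (8 − 5) − 0 = 3, so Ȟ^0 ≅ Z^3
Ȟ^1 = (10 − 4) − 5 = 1, so Ȟ^1 ≅ Z
Ȟ^2 = (5 − 1) − 4 = 0, so Ȟ^2 ≅ 0


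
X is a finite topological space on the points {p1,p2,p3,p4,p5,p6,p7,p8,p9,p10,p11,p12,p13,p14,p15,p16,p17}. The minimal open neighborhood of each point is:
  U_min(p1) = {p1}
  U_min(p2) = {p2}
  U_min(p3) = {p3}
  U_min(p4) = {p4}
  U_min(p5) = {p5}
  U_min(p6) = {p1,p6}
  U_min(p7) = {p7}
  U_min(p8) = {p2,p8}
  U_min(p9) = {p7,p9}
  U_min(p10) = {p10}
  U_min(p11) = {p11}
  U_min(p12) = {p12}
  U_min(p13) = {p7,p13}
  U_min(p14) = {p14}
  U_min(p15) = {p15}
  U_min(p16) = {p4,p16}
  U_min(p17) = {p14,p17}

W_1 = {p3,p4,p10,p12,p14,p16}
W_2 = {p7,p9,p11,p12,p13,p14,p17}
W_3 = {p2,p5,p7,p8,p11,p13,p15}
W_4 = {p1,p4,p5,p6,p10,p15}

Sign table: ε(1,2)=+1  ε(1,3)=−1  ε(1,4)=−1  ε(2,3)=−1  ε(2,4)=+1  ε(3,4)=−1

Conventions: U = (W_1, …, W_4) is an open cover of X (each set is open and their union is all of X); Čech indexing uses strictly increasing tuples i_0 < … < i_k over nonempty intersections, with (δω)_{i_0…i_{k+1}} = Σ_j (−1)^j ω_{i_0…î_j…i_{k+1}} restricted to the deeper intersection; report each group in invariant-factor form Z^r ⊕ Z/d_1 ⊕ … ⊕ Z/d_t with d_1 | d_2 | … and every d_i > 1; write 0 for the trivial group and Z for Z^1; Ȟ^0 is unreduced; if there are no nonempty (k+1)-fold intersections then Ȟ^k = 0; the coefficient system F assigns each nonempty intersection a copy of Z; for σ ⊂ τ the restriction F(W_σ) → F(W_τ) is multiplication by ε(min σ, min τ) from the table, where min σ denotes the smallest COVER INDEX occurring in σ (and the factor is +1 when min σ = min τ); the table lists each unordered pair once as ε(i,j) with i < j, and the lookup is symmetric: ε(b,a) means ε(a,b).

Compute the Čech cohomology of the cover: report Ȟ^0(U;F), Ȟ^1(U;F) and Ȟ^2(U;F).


Ȟ^0(U;F) ≅ 0, Ȟ^1(U;F) ≅ Z/2, Ȟ^2(U;F) ≅ 0

nerve of the cover:
  W12={p12,p14} W14={p4,p10} W23={p7,p11,p13} W34={p5,p15}
C dims 4,4; δ0: rk 4, SNF 1^3·2
Ȟ^0 = (4 − 4) − 0 = 0, so Ȟ^0 ≅ 0
Ȟ^1 = (4 − 0) − 4 = 0 plus torsion [2], so Ȟ^1 ≅ Z/2
Ȟ^2 = (0 − 0) − 0 = 0, so Ȟ^2 ≅ 0


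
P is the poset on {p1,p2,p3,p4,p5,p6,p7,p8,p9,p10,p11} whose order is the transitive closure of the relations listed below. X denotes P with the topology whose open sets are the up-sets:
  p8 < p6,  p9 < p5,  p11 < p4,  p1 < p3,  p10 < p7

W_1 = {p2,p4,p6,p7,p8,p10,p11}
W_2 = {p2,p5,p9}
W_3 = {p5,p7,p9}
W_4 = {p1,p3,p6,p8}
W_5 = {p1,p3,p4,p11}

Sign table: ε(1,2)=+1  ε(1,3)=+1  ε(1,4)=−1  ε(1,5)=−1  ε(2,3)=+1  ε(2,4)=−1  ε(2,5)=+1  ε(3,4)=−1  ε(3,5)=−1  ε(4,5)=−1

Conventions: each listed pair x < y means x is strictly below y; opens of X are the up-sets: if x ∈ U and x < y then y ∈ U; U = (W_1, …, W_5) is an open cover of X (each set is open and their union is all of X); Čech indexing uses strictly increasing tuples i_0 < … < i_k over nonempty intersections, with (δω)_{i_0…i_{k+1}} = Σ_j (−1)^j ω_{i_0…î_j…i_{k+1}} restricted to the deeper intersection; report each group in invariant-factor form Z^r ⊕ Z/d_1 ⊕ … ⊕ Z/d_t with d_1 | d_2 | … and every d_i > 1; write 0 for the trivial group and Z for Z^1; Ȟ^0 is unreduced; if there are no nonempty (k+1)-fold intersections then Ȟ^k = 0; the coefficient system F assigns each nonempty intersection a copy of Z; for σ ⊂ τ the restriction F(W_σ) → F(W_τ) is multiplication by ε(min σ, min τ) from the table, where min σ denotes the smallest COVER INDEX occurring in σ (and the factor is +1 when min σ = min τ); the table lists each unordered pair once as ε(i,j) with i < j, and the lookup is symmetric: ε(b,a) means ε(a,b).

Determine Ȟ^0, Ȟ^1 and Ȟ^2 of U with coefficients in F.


Ȟ^0 = 0, Ȟ^1 = Z ⊕ Z/2 and Ȟ^2 = 0

nerve simplices:
  W12={p2} W13={p7} W14={p6,p8} W15={p4,p11} W23={p5,p9} W45={p1,p3}
C dims 5,6; δ0: rk 5, SNF 1^4·2
degree 0: 5−5−0 = 0 → Ȟ^0 ≅ 0
degree 1: 6−0−5 = 1 plus torsion [2] → Ȟ^1 ≅ Z ⊕ Z/2
degree 2: 0−0−0 = 0 → Ȟ^2 ≅ 0


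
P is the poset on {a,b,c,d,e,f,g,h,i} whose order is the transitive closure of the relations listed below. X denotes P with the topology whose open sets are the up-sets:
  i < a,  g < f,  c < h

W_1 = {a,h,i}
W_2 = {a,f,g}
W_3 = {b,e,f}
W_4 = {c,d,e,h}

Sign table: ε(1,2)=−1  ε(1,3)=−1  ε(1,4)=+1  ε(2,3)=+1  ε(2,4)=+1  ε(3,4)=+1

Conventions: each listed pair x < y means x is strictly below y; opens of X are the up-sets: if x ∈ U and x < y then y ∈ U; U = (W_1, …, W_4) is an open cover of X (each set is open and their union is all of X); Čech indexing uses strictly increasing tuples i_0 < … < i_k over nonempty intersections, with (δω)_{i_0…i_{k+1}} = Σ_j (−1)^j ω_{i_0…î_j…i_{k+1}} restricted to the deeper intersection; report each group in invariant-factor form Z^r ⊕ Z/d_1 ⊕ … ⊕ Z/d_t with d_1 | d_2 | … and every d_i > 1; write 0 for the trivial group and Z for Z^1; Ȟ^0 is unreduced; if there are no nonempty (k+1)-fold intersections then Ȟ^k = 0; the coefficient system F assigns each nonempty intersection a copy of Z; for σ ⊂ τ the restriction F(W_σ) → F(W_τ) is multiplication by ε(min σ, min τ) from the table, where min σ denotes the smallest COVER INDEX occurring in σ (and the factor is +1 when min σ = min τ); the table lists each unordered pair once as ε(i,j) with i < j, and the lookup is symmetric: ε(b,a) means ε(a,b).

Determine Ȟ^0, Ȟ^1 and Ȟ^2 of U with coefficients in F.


Ȟ^0 = 0; Ȟ^1 = Z/2; Ȟ^2 = 0

cover nerve:
  W12={a} W14={h} W23={f} W34={e}
C dims 4,4; δ0: rk 4, SNF 1^3·2
Ȟ^0: (4−4)−0=0 ⇒ 0
Ȟ^1: (4−0)−4=0 plus torsion [2] ⇒ Z/2
Ȟ^2: (0−0)−0=0 ⇒ 0


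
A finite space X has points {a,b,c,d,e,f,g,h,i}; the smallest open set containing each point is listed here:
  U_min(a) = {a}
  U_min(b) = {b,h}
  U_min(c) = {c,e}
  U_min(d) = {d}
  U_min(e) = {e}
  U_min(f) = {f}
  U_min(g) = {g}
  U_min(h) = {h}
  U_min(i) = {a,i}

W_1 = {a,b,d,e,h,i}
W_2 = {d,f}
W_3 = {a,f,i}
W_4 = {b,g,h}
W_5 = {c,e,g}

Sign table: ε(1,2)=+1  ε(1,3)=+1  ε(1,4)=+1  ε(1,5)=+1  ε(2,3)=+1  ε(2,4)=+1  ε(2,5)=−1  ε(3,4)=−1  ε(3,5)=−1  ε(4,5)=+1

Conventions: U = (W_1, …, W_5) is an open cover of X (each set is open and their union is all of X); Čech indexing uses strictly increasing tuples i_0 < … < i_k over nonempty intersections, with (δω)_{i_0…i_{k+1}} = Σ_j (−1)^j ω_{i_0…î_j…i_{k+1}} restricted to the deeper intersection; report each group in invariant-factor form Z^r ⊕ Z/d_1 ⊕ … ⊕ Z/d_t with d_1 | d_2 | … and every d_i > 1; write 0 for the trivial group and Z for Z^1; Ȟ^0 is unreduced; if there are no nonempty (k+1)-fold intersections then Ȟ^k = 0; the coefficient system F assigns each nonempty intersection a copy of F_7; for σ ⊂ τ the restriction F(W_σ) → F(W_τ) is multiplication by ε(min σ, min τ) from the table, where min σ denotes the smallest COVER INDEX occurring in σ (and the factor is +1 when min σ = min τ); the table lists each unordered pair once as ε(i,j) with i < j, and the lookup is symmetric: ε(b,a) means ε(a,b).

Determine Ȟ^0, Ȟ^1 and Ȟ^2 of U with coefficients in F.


nonempty overlaps:
  W12={d} W13={a,i} W14={b,h} W15={e} W23={f} W45={g}
C dims 5,6; δ0: rk_F7 4
degree 0: 5−4−0 = 1 → Ȟ^0 ≅ Z/7
degree 1: 6−0−4 = 2 → Ȟ^1 ≅ Z/7 ⊕ Z/7
degree 2: 0−0−0 = 0 → Ȟ^2 ≅ 0

Ȟ^0 ≅ Z/7; Ȟ^1 ≅ Z/7 ⊕ Z/7; Ȟ^2 ≅ 0


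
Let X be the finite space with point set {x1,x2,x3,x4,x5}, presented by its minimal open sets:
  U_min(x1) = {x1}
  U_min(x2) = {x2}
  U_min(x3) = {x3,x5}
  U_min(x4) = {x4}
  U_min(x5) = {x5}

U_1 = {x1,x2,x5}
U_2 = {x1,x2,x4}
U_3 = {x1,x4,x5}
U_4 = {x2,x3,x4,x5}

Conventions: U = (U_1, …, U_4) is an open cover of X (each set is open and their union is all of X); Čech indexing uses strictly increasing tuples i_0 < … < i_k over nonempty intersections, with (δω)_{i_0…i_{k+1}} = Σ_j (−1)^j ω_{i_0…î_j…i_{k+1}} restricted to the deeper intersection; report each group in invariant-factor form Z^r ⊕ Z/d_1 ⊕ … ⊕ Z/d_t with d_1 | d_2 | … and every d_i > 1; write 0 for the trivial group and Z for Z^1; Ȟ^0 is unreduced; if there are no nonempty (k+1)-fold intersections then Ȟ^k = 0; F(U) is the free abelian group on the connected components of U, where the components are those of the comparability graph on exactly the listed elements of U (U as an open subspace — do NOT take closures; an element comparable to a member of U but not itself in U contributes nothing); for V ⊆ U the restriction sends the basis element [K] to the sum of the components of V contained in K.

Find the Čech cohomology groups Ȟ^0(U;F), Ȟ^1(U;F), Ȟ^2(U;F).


Ȟ^0(U;F) ≅ Z^4; Ȟ^1(U;F) ≅ 0; Ȟ^2(U;F) ≅ 0

nerve of the cover:
  U12={x1,x2} U13={x1,x5} U14={x2,x5} U23={x1,x4} U24={x2,x4} U34={x4,x5}
  U123={x1} U124={x2} U134={x5} U234={x4}
components per intersection:
  U1: {x1} {x2} {x5}
  U2: {x1} {x2} {x4}
  U3: {x1} {x4} {x5}
  U4: {x2} {x3,x5} {x4}
  U12: {x1} {x2}
  U13: {x1} {x5}
  U14: {x2} {x5}
  U23: {x1} {x4}
  U24: {x2} {x4}
  U34: {x4} {x5}
  U123: {x1}
  U124: {x2}
  U134: {x5}
  U234: {x4}
C dims 12,12,4; δ0: rk 8, SNF 1^8; δ1: rk 4, SNF 1^4
Ȟ^0 = (12 − 8) − 0 = 4, so Ȟ^0 ≅ Z^4
Ȟ^1 = (12 − 4) − 8 = 0, so Ȟ^1 ≅ 0
Ȟ^2 = (4 − 0) − 4 = 0, so Ȟ^2 ≅ 0


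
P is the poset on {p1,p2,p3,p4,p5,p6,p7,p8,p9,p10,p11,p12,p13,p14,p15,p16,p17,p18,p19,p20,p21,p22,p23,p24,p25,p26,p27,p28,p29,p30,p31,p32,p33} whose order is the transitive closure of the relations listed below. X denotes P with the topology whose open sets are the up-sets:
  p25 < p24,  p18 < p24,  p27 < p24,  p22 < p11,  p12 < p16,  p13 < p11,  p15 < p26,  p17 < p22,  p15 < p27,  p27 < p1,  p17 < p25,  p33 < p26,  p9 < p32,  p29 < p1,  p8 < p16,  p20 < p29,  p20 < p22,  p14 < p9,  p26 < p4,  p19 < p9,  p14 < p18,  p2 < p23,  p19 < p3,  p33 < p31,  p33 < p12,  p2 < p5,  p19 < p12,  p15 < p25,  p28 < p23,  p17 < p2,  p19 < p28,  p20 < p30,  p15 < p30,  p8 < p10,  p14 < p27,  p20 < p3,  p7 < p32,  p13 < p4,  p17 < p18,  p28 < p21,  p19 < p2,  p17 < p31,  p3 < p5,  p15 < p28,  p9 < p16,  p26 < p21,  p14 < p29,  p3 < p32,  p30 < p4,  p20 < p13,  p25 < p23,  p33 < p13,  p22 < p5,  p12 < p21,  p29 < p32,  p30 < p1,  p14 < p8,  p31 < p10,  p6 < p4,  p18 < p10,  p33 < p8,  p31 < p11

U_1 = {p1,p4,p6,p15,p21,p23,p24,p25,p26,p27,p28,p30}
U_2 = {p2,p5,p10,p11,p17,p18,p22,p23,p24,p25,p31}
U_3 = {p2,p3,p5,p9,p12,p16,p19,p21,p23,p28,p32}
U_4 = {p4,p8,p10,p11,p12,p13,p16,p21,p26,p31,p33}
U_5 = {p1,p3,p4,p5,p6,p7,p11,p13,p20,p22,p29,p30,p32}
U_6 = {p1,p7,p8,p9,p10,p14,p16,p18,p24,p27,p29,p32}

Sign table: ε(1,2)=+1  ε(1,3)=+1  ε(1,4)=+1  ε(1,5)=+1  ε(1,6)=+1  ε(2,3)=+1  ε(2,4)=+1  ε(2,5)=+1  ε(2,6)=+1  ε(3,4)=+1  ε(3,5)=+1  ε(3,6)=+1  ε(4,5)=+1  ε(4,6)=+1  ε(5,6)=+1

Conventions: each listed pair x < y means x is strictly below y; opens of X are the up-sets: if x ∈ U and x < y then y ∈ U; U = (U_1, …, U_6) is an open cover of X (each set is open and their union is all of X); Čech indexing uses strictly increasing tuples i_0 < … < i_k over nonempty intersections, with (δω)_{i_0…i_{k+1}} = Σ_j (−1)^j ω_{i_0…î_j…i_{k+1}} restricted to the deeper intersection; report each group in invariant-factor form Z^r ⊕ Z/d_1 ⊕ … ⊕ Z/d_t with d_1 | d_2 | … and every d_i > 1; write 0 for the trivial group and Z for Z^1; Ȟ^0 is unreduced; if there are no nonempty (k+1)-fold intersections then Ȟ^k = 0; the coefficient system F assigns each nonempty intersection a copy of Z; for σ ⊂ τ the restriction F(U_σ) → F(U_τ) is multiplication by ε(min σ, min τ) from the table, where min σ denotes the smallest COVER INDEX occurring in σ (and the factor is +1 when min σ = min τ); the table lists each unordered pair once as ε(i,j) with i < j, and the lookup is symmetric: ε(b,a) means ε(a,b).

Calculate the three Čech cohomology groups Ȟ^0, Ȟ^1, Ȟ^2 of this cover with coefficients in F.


Ȟ^0 = Z, Ȟ^1 = 0 and Ȟ^2 = Z/2

cover nerve:
  U12={p23,p24,p25} U13={p21,p23,p28} U14={p4,p21,p26} U15={p1,p4,p6,p30} U16={p1,p24,p27} U23={p2,p5,p23} U24={p10,p11,p31} U25={p5,p11,p22} U26={p10,p18,p24} U34={p12,p16,p21} U35={p3,p5,p32} U36={p9,p16,p32} U45={p4,p11,p13} U46={p8,p10,p16} U56={p1,p7,p29,p32}
  U123={p23} U126={p24} U134={p21} U145={p4} U156={p1} U235={p5} U245={p11} U246={p10} U346={p16} U356={p32}
C dims 6,15,10; δ0: rk 5, SNF 1^5; δ1: rk 10, SNF 1^9·2
Ȟ^0: (6−5)−0=1 ⇒ Z
Ȟ^1: (15−10)−5=0 ⇒ 0
Ȟ^2: (10−0)−10=0 plus torsion [2] ⇒ Z/2


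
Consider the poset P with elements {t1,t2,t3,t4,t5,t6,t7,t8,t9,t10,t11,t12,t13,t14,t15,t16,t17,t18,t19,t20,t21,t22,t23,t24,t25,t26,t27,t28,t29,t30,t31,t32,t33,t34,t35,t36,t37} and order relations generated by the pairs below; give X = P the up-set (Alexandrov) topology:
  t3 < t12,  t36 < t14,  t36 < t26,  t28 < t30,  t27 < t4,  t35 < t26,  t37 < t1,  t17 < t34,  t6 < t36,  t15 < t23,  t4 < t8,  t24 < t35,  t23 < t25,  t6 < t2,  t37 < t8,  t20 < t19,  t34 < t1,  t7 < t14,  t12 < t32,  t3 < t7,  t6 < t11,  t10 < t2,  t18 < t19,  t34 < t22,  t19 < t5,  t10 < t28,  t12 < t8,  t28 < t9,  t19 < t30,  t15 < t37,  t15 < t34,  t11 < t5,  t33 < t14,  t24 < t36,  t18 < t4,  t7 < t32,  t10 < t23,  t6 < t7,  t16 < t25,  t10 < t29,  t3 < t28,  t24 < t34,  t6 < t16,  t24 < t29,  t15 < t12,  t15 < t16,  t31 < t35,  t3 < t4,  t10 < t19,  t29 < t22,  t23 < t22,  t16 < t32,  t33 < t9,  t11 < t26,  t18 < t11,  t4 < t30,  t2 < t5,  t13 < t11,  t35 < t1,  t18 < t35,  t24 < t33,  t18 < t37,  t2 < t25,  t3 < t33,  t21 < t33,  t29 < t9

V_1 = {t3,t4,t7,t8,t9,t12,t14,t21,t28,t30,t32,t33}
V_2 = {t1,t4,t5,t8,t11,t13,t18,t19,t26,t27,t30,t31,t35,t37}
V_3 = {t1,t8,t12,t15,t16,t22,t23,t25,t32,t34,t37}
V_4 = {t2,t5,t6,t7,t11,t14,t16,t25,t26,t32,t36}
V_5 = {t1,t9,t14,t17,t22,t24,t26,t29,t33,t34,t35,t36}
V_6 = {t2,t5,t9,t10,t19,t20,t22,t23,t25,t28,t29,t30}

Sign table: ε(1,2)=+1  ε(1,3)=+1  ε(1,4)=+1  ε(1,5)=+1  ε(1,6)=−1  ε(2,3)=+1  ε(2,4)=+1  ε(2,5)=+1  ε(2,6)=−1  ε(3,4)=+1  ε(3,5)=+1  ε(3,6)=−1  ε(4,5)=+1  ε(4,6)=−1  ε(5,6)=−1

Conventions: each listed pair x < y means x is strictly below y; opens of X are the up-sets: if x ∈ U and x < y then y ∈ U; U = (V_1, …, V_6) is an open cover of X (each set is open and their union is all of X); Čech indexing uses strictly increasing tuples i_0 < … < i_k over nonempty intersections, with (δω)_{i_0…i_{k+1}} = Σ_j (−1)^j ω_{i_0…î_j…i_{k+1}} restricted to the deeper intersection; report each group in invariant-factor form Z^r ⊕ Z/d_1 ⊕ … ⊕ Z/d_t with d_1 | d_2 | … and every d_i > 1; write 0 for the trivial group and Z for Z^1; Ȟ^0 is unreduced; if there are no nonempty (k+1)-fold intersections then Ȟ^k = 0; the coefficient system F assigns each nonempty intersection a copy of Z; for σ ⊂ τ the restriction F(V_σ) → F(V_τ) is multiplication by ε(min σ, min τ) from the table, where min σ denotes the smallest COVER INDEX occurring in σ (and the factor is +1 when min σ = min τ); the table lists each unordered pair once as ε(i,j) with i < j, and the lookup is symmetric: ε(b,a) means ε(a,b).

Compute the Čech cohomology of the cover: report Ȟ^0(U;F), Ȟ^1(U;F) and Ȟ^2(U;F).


nonempty intersections:
  V12={t4,t8,t30} V13={t8,t12,t32} V14={t7,t14,t32} V15={t9,t14,t33} V16={t9,t28,t30} V23={t1,t8,t37} V24={t5,t11,t26} V25={t1,t26,t35} V26={t5,t19,t30} V34={t16,t25,t32} V35={t1,t22,t34} V36={t22,t23,t25} V45={t14,t26,t36} V46={t2,t5,t25} V56={t9,t22,t29}
  V123={t8} V126={t30} V134={t32} V145={t14} V156={t9} V235={t1} V245={t26} V246={t5} V346={t25} V356={t22}
C dims 6,15,10; δ0: rk 5, SNF 1^5; δ1: rk 10, SNF 1^9·2
Ȟ^0: (6−5)−0=1 ⇒ Z
Ȟ^1: (15−10)−5=0 ⇒ 0
Ȟ^2: (10−0)−10=0 plus torsion [2] ⇒ Z/2

Ȟ^0 = Z; Ȟ^1 = 0; Ȟ^2 = Z/2


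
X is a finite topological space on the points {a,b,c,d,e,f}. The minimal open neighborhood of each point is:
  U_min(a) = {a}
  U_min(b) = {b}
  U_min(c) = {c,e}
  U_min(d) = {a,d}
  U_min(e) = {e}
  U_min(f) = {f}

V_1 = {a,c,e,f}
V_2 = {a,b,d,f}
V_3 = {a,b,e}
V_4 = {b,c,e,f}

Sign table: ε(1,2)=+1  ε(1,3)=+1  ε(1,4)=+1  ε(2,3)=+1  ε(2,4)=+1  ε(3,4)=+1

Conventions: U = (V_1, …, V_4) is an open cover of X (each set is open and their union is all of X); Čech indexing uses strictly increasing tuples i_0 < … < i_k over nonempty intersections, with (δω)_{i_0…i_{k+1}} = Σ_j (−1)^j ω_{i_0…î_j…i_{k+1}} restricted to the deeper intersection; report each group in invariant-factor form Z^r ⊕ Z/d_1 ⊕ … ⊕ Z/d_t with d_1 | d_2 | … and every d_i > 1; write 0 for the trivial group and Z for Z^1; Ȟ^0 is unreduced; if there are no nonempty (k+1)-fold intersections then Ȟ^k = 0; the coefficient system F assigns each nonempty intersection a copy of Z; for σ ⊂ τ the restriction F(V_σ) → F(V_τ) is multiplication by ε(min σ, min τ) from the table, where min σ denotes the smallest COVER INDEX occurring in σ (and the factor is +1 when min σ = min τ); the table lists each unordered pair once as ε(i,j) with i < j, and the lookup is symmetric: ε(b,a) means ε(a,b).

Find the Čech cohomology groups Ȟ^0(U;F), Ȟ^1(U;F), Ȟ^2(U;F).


nonempty intersections:
  V12={a,f} V13={a,e} V14={c,e,f} V23={a,b} V24={b,f} V34={b,e}
  V123={a} V124={f} V134={e} V234={b}
C dims 4,6,4; δ0: rk 3, SNF 1^3; δ1: rk 3, SNF 1^3
Ȟ^0: (4−3)−0=1 ⇒ Z
Ȟ^1: (6−3)−3=0 ⇒ 0
Ȟ^2: (4−0)−3=1 ⇒ Z

Ȟ^0 ≅ Z, Ȟ^1 ≅ 0, Ȟ^2 ≅ Z
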